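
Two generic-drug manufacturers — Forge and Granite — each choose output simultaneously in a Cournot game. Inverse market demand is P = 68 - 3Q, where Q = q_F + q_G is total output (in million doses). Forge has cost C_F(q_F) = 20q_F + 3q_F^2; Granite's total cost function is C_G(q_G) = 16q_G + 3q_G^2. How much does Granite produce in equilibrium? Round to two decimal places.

3.56

Forge's profit: π_F = (68 - 3Q)q_F - (20q_F + 3q_F²). Setting ∂π_F/∂q_F = 0: 48 - 12q_F - 3(q_G) = 0.
Granite's first-order condition: 52 - 12q_G - 3(q_F) = 0.
Rearranging gives the reaction functions q_F = (48 - 3q_G)/12 and q_G = (52 - 3q_F)/12.
Substituting one into the other gives q_F = 28/9 and q_G = 32/9.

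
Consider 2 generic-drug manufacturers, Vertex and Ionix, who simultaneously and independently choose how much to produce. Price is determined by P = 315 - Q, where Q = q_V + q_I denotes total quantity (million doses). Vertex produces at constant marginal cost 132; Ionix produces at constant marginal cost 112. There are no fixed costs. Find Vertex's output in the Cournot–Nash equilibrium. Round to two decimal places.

Vertex's profit: π_V = (315 - Q)q_V - (132q_V). Setting ∂π_V/∂q_V = 0: 183 - 2q_V - (q_I) = 0.
Ionix's first-order condition: 203 - 2q_I - (q_V) = 0.
So q_V = (183 - q_I)/2 and q_I = (203 - q_V)/2.
Substituting one into the other gives q_V = 163/3 and q_I = 223/3.

54.33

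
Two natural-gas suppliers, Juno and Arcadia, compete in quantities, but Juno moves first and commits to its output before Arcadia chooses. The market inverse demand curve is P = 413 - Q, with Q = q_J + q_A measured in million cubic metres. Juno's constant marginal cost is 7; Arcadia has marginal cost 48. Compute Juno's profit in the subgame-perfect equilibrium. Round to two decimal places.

24976.13

The follower Arcadia best-responds to any q_J: π_A = (413 - Q)q_A - 48q_A.
Setting the follower's marginal profit to zero, 365 - q_J - 2q_A = 0, i.e. q_A = (365 - q_J)/2.
Juno substitutes q_A(q_J) into its own profit: π_J = q_J(413 - q_J - (365 - q_J)/2) - 7q_J = (461/2 - (1/2)q_J)q_J - 7q_J.
Maximising: ∂π_J/∂q_J = 447/2 - q_J = 0, giving q_J = 447/2.
Then q_A = (365 - 447/2)/2 = 283/4.
Price P = 413 - 1177/4 = 475/4.
Juno's profit: (475/4 - 7)·(447/2) = 24976.1250.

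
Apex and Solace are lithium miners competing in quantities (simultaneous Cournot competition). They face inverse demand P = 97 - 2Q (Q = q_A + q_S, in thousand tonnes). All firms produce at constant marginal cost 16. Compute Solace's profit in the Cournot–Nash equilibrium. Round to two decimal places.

Each firm earns π_i = (97 - 2Q)q_i - 16q_i.
First-order condition (treating rivals' output as given): 81 - 4q_i - 2q_j = 0.
With identical firms every q_j equals q_i, so q_j = q_i and 81 = 6q_i, giving q_i = 27/2.
Price P = 97 - 2·27 = 43.
Solace's profit: (43 - 16)·(27/2) = 729/2.

364.50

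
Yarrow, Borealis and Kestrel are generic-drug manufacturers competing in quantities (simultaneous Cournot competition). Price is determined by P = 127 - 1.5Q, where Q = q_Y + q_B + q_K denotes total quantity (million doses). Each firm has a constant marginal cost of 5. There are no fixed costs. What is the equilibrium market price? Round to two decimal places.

35.50

A representative firm's profit is π_i = q_i(127 - 1.5Q) - 5q_i.
First-order condition (treating rivals' output as given): 122 - 3q_i - (3/2)·Σ_{j≠i} q_j = 0.
With identical firms every q_j equals q_i, so Σ_{j≠i} q_j = 2q_i and 122 = 6q_i, giving q_i = 61/3.
Total output Q = 61, so price P = 127 - (3/2)·61 = 71/2.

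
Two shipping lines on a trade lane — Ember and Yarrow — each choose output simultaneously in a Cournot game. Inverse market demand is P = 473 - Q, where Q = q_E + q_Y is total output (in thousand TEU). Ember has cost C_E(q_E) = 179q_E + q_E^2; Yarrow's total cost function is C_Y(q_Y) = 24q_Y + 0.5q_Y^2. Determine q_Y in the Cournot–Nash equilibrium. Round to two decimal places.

Ember's profit: π_E = (473 - Q)q_E - (179q_E + q_E²). Setting ∂π_E/∂q_E = 0: 294 - 4q_E - (q_Y) = 0.
Yarrow's profit: π_Y = (473 - Q)q_Y - (24q_Y + (1/2)q_Y²). Setting ∂π_Y/∂q_Y = 0: 449 - 3q_Y - (q_E) = 0.
Rearranging gives the reaction functions q_E = (294 - q_Y)/4 and q_Y = (449 - q_E)/3.
Solving the pair: q_E = 433/11, q_Y = 1502/11.

136.55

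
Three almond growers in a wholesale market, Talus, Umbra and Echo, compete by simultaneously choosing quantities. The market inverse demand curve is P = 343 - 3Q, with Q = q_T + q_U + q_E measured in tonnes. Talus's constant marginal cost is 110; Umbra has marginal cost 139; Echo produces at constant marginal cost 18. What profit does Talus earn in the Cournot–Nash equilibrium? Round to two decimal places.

Talus's profit: π_T = (343 - 3Q)q_T - (110q_T). Setting ∂π_T/∂q_T = 0: 233 - 6q_T - 3(q_U + q_E) = 0.
Umbra's first-order condition: 204 - 6q_U - 3(q_T + q_E) = 0.
Echo's profit: π_E = (343 - 3Q)q_E - (18q_E). Setting ∂π_E/∂q_E = 0: 325 - 6q_E - 3(q_T + q_U) = 0.
Adding the 3 conditions: 762 − 6Q − 6Q = 0, i.e. Q = 127/2.
Back-substituting: q_T = (233 − 381/2)/3 = 85/6, q_U = (204 − 381/2)/3 = 9/2, q_E = (325 − 381/2)/3 = 269/6.
Price P = 343 - 3·(127/2) = 305/2.
Talus's profit: (305/2 - 110)·(85/6) = 602.0833.

602.08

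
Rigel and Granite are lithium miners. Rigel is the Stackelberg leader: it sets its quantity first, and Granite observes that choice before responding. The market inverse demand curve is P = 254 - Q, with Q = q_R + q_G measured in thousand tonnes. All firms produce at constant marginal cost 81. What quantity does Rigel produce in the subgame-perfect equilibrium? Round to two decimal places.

86.50

The follower Granite best-responds to any q_R: π_G = (254 - Q)q_G - 81q_G.
Setting the follower's marginal profit to zero, 173 - q_R - 2q_G = 0, i.e. q_G = (173 - q_R)/2.
The leader anticipates this reaction. Substituting into P = 254 - Q gives P = 335/2 - (1/2)q_R, so π_R = (335/2 - (1/2)q_R)q_R - 81q_R.
The leader's first-order condition 173/2 - q_R = 0 yields q_R = 173/2.
Then q_G = (173 - 173/2)/2 = 173/4.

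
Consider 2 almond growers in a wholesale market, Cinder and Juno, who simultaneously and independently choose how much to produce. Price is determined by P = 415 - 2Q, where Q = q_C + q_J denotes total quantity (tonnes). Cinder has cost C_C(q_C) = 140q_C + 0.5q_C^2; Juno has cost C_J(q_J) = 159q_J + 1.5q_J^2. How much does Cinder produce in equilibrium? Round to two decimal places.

Cinder's profit: π_C = (415 - 2Q)q_C - (140q_C + (1/2)q_C²). Setting ∂π_C/∂q_C = 0: 275 - 5q_C - 2(q_J) = 0.
Juno's first-order condition: 256 - 7q_J - 2(q_C) = 0.
Rearranging gives the reaction functions q_C = (275 - 2q_J)/5 and q_J = (256 - 2q_C)/7.
Solving the pair: q_C = 1413/31, q_J = 730/31.

45.58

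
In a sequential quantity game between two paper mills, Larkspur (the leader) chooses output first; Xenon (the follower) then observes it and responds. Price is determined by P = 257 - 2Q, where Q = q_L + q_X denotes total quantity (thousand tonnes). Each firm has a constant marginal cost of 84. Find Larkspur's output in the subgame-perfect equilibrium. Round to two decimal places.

Solve by backward induction. Given q_L, the follower Xenon maximises π_X = (257 - 2q_L - 2q_X)q_X - 84q_X.
Setting the follower's marginal profit to zero, 173 - 2q_L - 4q_X = 0, i.e. q_X = (173 - 2q_L)/4.
The leader anticipates this reaction. Substituting into P = 257 - 2Q gives P = 341/2 - q_L, so π_L = (341/2 - q_L)q_L - 84q_L.
The leader's first-order condition 173/2 - 2q_L = 0 yields q_L = 173/4.
Then q_X = (173 - 2·(173/4))/4 = 173/8.

43.25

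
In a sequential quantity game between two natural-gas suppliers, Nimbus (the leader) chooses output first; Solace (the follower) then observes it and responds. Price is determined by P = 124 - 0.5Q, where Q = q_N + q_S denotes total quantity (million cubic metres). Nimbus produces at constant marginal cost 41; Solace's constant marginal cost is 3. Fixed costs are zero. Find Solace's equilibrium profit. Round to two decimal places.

The follower Solace best-responds to any q_N: π_S = (124 - 0.5Q)q_S - 3q_S.
∂π_S/∂q_S = 121 - (1/2)q_N - q_S = 0 gives the reaction function q_S = (121 - (1/2)q_N).
The leader anticipates this reaction. Substituting into P = 124 - 0.5Q gives P = 127/2 - (1/4)q_N, so π_N = (127/2 - (1/4)q_N)q_N - 41q_N.
Maximising: ∂π_N/∂q_N = 45/2 - (1/2)q_N = 0, giving q_N = 45.
Then q_S = (121 - (1/2)·45) = 197/2.
Price P = 124 - (1/2)·(287/2) = 209/4.
Solace's profit: (209/4 - 3)·(197/2) = 4851.1250.

4851.13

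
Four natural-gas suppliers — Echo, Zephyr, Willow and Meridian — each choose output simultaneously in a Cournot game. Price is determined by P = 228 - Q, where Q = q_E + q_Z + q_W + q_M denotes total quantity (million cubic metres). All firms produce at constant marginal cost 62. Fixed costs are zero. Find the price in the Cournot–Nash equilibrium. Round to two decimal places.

A representative firm's profit is π_i = q_i(228 - Q) - 62q_i.
First-order condition (treating rivals' output as given): 166 - 2q_i - Σ_{j≠i} q_j = 0.
By symmetry each firm produces the same amount; substituting Σ_{j≠i} q_j = 3q_i yields q_i = 166/5.
Total output Q = 664/5, so price P = 228 - 664/5 = 476/5.

95.20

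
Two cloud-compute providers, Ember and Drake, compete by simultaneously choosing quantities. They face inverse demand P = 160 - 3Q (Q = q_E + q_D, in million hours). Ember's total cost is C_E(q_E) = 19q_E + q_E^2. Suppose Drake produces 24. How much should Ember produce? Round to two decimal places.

8.63

With the rival's output fixed at 24, Ember's profit is π_E = (160 - 3·24 - 3q_E)q_E - (19q_E + q_E²) = (88 - 3q_E)q_E - (19q_E + q_E²).
∂π_E/∂q_E = 69 - 8q_E = 0, so q_E = 69/8.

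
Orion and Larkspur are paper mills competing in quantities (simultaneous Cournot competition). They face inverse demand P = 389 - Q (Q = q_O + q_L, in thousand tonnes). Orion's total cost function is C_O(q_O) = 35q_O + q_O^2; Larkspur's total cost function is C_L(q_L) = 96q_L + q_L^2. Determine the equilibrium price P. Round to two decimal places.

Orion's profit: π_O = (389 - Q)q_O - (35q_O + q_O²). Setting ∂π_O/∂q_O = 0: 354 - 4q_O - (q_L) = 0.
Larkspur's profit: π_L = (389 - Q)q_L - (96q_L + q_L²). Setting ∂π_L/∂q_L = 0: 293 - 4q_L - (q_O) = 0.
Rearranging gives the reaction functions q_O = (354 - q_L)/4 and q_L = (293 - q_O)/4.
Substituting one into the other gives q_O = 1123/15 and q_L = 818/15.
Total output Q = 647/5, so price P = 389 - 647/5 = 1298/5.

259.60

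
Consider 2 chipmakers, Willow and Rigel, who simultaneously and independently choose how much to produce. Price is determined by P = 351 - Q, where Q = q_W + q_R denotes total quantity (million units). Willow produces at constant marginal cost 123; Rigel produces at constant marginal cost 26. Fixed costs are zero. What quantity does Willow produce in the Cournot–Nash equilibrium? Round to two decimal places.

Willow's profit: π_W = (351 - Q)q_W - (123q_W). Setting ∂π_W/∂q_W = 0: 228 - 2q_W - (q_R) = 0.
Rigel's profit: π_R = (351 - Q)q_R - (26q_R). Setting ∂π_R/∂q_R = 0: 325 - 2q_R - (q_W) = 0.
Rearranging gives the reaction functions q_W = (228 - q_R)/2 and q_R = (325 - q_W)/2.
Solving the pair: q_W = 131/3, q_R = 422/3.

43.67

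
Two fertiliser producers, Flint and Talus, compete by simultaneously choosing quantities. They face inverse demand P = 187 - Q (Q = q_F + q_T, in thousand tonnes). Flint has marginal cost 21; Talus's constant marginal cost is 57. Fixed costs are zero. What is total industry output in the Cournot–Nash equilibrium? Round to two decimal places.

Flint's profit: π_F = (187 - Q)q_F - (21q_F). Setting ∂π_F/∂q_F = 0: 166 - 2q_F - (q_T) = 0.
Talus's first-order condition: 130 - 2q_T - (q_F) = 0.
So q_F = (166 - q_T)/2 and q_T = (130 - q_F)/2.
Solving the pair: q_F = 202/3, q_T = 94/3.
Total output Q = 202/3 + 94/3 = 296/3.

98.67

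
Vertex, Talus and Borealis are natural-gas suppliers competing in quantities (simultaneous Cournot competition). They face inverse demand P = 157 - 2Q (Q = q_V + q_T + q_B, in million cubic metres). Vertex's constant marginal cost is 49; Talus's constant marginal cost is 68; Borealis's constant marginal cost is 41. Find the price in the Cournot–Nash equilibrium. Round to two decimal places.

Vertex's profit: π_V = (157 - 2Q)q_V - (49q_V). Setting ∂π_V/∂q_V = 0: 108 - 4q_V - 2(q_T + q_B) = 0.
Talus's first-order condition: 89 - 4q_T - 2(q_V + q_B) = 0.
Borealis's profit: π_B = (157 - 2Q)q_B - (41q_B). Setting ∂π_B/∂q_B = 0: 116 - 4q_B - 2(q_V + q_T) = 0.
Adding the 3 first-order conditions: 313 − 8Q = 0, so Q = 313/8.
Back-substituting: q_V = (108 − 313/4)/2 = 119/8, q_T = (89 − 313/4)/2 = 43/8, q_B = (116 − 313/4)/2 = 151/8.
Total output Q = 313/8, so price P = 157 - 2·(313/8) = 315/4.

78.75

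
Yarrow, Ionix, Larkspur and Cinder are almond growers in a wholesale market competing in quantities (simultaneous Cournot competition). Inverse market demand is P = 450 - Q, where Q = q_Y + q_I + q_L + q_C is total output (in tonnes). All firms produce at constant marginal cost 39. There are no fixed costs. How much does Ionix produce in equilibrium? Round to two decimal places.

Each firm earns π_i = (450 - Q)q_i - 39q_i.
First-order condition (treating rivals' output as given): 411 - 2q_i - Σ_{j≠i} q_j = 0.
By symmetry each firm produces the same amount; substituting Σ_{j≠i} q_j = 3q_i yields q_i = 411/5.

82.20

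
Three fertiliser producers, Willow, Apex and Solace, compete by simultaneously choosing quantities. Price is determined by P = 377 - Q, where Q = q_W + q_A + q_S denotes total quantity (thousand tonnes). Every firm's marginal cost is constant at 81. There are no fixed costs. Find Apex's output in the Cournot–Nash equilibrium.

74

A representative firm's profit is π_i = q_i(377 - Q) - 81q_i.
Setting ∂π_i/∂q_i = 0 with rivals' quantities fixed: 296 - 2q_i - Σ_{j≠i} q_j = 0.
With identical firms every q_j equals q_i, so Σ_{j≠i} q_j = 2q_i and 296 = 4q_i, giving q_i = 74.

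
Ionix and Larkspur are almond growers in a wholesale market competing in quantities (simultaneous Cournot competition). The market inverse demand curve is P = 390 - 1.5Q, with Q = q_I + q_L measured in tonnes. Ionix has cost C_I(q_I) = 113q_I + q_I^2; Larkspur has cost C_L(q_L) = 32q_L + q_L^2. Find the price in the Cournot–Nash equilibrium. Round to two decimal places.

Ionix's profit: π_I = (390 - 1.5Q)q_I - (113q_I + q_I²). Setting ∂π_I/∂q_I = 0: 277 - 5q_I - (3/2)(q_L) = 0.
Larkspur's profit: π_L = (390 - 1.5Q)q_L - (32q_L + q_L²). Setting ∂π_L/∂q_L = 0: 358 - 5q_L - (3/2)(q_I) = 0.
Best responses: q_I = (277 - (3/2)q_L)/5, q_L = (358 - (3/2)q_I)/5.
Solving the pair: q_I = 37.2747, q_L = 60.4176.
Total output Q = 1270/13, so price P = 390 - (3/2)·(1270/13) = 243.4615.

243.46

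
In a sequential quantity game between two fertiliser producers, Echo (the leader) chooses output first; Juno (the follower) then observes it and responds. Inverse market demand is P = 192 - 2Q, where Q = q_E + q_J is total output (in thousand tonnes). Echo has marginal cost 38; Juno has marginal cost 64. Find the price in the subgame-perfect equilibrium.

Solve by backward induction. Given q_E, the follower Juno maximises π_J = (192 - 2q_E - 2q_J)q_J - 64q_J.
∂π_J/∂q_J = 128 - 2q_E - 4q_J = 0 gives the reaction function q_J = (128 - 2q_E)/4.
Echo substitutes q_J(q_E) into its own profit: π_E = q_E(192 - 2q_E - (128 - 2q_E)/2) - 38q_E = (128 - q_E)q_E - 38q_E.
Maximising: ∂π_E/∂q_E = 90 - 2q_E = 0, giving q_E = 45.
Then q_J = (128 - 2·45)/4 = 19/2.
Total output Q = 109/2, so price P = 192 - 2·(109/2) = 83.

83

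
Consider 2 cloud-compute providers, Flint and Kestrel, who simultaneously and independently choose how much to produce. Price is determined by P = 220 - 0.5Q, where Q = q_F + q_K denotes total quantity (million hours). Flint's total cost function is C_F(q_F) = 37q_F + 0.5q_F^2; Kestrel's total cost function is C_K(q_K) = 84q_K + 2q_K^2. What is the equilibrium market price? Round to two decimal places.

Flint's profit: π_F = (220 - 0.5Q)q_F - (37q_F + (1/2)q_F²). Setting ∂π_F/∂q_F = 0: 183 - 2q_F - (1/2)(q_K) = 0.
Kestrel's first-order condition: 136 - 5q_K - (1/2)(q_F) = 0.
So q_F = (183 - (1/2)q_K)/2 and q_K = (136 - (1/2)q_F)/5.
Substituting one into the other gives q_F = 86.8718 and q_K = 722/39.
Total output Q = 1370/13, so price P = 220 - (1/2)·(1370/13) = 167.3077.

167.31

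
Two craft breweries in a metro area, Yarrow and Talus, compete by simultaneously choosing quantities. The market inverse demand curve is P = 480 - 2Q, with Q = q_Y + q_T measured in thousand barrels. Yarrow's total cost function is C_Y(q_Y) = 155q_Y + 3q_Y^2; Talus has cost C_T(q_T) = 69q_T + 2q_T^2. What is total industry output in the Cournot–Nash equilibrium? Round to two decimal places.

Yarrow's profit: π_Y = (480 - 2Q)q_Y - (155q_Y + 3q_Y²). Setting ∂π_Y/∂q_Y = 0: 325 - 10q_Y - 2(q_T) = 0.
Talus's first-order condition: 411 - 8q_T - 2(q_Y) = 0.
So q_Y = (325 - 2q_T)/10 and q_T = (411 - 2q_Y)/8.
Substituting one into the other gives q_Y = 889/38 and q_T = 865/19.
Total output Q = 889/38 + 865/19 = 68.9211.

68.92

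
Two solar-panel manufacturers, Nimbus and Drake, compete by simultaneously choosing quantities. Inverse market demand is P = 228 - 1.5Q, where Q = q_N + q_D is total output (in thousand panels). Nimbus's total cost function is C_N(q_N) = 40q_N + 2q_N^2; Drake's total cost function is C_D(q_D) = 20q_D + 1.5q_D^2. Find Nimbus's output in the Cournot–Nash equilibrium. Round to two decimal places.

20.53

Nimbus's profit: π_N = (228 - 1.5Q)q_N - (40q_N + 2q_N²). Setting ∂π_N/∂q_N = 0: 188 - 7q_N - (3/2)(q_D) = 0.
Drake's first-order condition: 208 - 6q_D - (3/2)(q_N) = 0.
Best responses: q_N = (188 - (3/2)q_D)/7, q_D = (208 - (3/2)q_N)/6.
Solving the pair: q_N = 1088/53, q_D = 29.5346.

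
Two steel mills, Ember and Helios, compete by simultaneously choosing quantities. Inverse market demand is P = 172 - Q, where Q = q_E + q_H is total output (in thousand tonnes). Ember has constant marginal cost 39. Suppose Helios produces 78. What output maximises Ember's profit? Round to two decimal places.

With the rival's output fixed at 78, Ember's profit is π_E = (172 - 78 - q_E)q_E - (39q_E) = (94 - q_E)q_E - (39q_E).
∂π_E/∂q_E = 55 - 2q_E = 0, so q_E = 55/2.

27.50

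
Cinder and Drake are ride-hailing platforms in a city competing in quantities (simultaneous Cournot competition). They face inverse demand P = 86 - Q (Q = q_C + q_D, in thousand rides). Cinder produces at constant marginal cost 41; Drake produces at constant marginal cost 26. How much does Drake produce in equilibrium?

25

Cinder's profit: π_C = (86 - Q)q_C - (41q_C). Setting ∂π_C/∂q_C = 0: 45 - 2q_C - (q_D) = 0.
Drake's profit: π_D = (86 - Q)q_D - (26q_D). Setting ∂π_D/∂q_D = 0: 60 - 2q_D - (q_C) = 0.
So q_C = (45 - q_D)/2 and q_D = (60 - q_C)/2.
Substituting one into the other gives q_C = 10 and q_D = 25.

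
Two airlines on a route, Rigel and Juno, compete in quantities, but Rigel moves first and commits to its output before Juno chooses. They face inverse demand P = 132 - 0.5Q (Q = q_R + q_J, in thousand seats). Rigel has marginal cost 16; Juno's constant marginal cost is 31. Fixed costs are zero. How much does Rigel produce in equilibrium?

131

The follower Juno best-responds to any q_R: π_J = (132 - 0.5Q)q_J - 31q_J.
∂π_J/∂q_J = 101 - (1/2)q_R - q_J = 0 gives the reaction function q_J = (101 - (1/2)q_R).
The leader anticipates this reaction. Substituting into P = 132 - 0.5Q gives P = 163/2 - (1/4)q_R, so π_R = (163/2 - (1/4)q_R)q_R - 16q_R.
Leader FOC: 131/2 - (1/2)q_R = 0, so q_R = 131.
Then q_J = (101 - (1/2)·131) = 71/2.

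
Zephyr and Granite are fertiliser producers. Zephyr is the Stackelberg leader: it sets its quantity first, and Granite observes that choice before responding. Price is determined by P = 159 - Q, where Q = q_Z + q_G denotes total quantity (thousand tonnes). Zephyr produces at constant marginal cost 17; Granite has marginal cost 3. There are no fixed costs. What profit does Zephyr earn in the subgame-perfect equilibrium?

Solve by backward induction. Given q_Z, the follower Granite maximises π_G = (159 - q_Z - q_G)q_G - 3q_G.
Follower FOC: 156 - q_Z - 2q_G = 0, so q_G(q_Z) = (156 - q_Z)/2.
Zephyr substitutes q_G(q_Z) into its own profit: π_Z = q_Z(159 - q_Z - (156 - q_Z)/2) - 17q_Z = (81 - (1/2)q_Z)q_Z - 17q_Z.
Maximising: ∂π_Z/∂q_Z = 64 - q_Z = 0, giving q_Z = 64.
Then q_G = (156 - 64)/2 = 46.
Price P = 159 - 110 = 49.
Zephyr's profit: (49 - 17)·64 = 2048.

2048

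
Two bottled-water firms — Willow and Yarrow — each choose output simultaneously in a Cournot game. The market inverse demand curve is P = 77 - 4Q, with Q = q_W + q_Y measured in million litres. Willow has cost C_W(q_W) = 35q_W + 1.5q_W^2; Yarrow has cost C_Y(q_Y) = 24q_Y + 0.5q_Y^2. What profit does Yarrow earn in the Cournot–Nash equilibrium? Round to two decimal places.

112.50

Willow's profit: π_W = (77 - 4Q)q_W - (35q_W + (3/2)q_W²). Setting ∂π_W/∂q_W = 0: 42 - 11q_W - 4(q_Y) = 0.
Yarrow's first-order condition: 53 - 9q_Y - 4(q_W) = 0.
Rearranging gives the reaction functions q_W = (42 - 4q_Y)/11 and q_Y = (53 - 4q_W)/9.
Solving the pair: q_W = 2, q_Y = 5.
Price P = 77 - 4·7 = 49.
Yarrow's profit: 49·5 - 24·5 - (1/2)·5² = 225/2.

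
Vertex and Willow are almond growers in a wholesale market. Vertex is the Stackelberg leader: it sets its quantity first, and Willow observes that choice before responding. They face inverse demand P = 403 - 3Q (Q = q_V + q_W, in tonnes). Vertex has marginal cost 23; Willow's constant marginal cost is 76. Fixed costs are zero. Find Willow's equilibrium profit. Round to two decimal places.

1017.52

The follower Willow best-responds to any q_V: π_W = (403 - 3Q)q_W - 76q_W.
Follower FOC: 327 - 3q_V - 6q_W = 0, so q_W(q_V) = (327 - 3q_V)/6.
The leader anticipates this reaction. Substituting into P = 403 - 3Q gives P = 479/2 - (3/2)q_V, so π_V = (479/2 - (3/2)q_V)q_V - 23q_V.
Leader FOC: 433/2 - 3q_V = 0, so q_V = 433/6.
Then q_W = (327 - 3·(433/6))/6 = 221/12.
Price P = 403 - 3·(1087/12) = 525/4.
Willow's profit: (525/4 - 76)·(221/12) = 1017.5208.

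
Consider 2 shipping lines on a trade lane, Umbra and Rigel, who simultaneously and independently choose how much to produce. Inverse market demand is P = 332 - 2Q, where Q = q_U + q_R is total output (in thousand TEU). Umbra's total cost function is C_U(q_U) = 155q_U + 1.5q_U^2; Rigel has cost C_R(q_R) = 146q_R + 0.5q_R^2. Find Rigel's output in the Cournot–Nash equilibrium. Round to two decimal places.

Umbra's profit: π_U = (332 - 2Q)q_U - (155q_U + (3/2)q_U²). Setting ∂π_U/∂q_U = 0: 177 - 7q_U - 2(q_R) = 0.
Rigel's first-order condition: 186 - 5q_R - 2(q_U) = 0.
Best responses: q_U = (177 - 2q_R)/7, q_R = (186 - 2q_U)/5.
Solving the pair: q_U = 513/31, q_R = 948/31.

30.58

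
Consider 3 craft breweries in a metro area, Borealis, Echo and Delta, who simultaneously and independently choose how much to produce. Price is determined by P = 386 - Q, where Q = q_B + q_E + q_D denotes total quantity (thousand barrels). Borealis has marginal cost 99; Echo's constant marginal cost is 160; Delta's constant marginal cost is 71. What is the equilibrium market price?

179

Borealis's profit: π_B = (386 - Q)q_B - (99q_B). Setting ∂π_B/∂q_B = 0: 287 - 2q_B - (q_E + q_D) = 0.
Echo's profit: π_E = (386 - Q)q_E - (160q_E). Setting ∂π_E/∂q_E = 0: 226 - 2q_E - (q_B + q_D) = 0.
Delta's first-order condition: 315 - 2q_D - (q_B + q_E) = 0.
Adding the 3 conditions: 828 − 2Q − 2Q = 0, i.e. Q = 207.
Back-substituting: q_B = (287 − 207) = 80, q_E = (226 − 207) = 19, q_D = (315 − 207) = 108.
Total output Q = 207, so price P = 386 - 207 = 179.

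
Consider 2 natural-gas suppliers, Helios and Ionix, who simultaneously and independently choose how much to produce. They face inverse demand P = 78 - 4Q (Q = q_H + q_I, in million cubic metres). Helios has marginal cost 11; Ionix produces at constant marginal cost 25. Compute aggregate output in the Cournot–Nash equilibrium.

10

Helios's profit: π_H = (78 - 4Q)q_H - (11q_H). Setting ∂π_H/∂q_H = 0: 67 - 8q_H - 4(q_I) = 0.
Ionix's profit: π_I = (78 - 4Q)q_I - (25q_I). Setting ∂π_I/∂q_I = 0: 53 - 8q_I - 4(q_H) = 0.
So q_H = (67 - 4q_I)/8 and q_I = (53 - 4q_H)/8.
Substituting one into the other gives q_H = 27/4 and q_I = 13/4.
Total output Q = 27/4 + 13/4 = 10.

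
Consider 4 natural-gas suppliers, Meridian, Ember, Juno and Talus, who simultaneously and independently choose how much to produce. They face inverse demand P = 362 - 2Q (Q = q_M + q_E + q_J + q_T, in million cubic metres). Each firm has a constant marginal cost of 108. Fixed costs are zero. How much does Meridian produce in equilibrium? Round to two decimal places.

Each firm earns π_i = (362 - 2Q)q_i - 108q_i.
Setting ∂π_i/∂q_i = 0 with rivals' quantities fixed: 254 - 4q_i - 2·Σ_{j≠i} q_j = 0.
With identical firms every q_j equals q_i, so Σ_{j≠i} q_j = 3q_i and 254 = 10q_i, giving q_i = 127/5.

25.40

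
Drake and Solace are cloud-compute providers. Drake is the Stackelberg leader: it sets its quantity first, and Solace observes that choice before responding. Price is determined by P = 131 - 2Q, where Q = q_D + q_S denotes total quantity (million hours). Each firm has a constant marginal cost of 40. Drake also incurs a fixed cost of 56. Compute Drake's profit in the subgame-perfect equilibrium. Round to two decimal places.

461.56

The follower Solace best-responds to any q_D: π_S = (131 - 2Q)q_S - 40q_S.
∂π_S/∂q_S = 91 - 2q_D - 4q_S = 0 gives the reaction function q_S = (91 - 2q_D)/4.
The leader anticipates this reaction. Substituting into P = 131 - 2Q gives P = 171/2 - q_D, so π_D = (171/2 - q_D)q_D - 40q_D.
Maximising: ∂π_D/∂q_D = 91/2 - 2q_D = 0, giving q_D = 91/4.
Then q_S = (91 - 2·(91/4))/4 = 91/8.
Price P = 131 - 2·(273/8) = 251/4.
Drake's profit: (251/4 - 40)·(91/4) - 56 = 461.5625.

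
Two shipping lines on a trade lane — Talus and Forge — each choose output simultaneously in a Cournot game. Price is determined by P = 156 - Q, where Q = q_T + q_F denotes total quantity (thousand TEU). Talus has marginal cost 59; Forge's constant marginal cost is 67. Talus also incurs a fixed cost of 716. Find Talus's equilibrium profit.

509

Talus's profit: π_T = (156 - Q)q_T - (59q_T). Setting ∂π_T/∂q_T = 0: 97 - 2q_T - (q_F) = 0.
Forge's first-order condition: 89 - 2q_F - (q_T) = 0.
Rearranging gives the reaction functions q_T = (97 - q_F)/2 and q_F = (89 - q_T)/2.
Substituting one into the other gives q_T = 35 and q_F = 27.
Price P = 156 - 62 = 94.
Talus's profit: (94 - 59)·35 - 716 = 509.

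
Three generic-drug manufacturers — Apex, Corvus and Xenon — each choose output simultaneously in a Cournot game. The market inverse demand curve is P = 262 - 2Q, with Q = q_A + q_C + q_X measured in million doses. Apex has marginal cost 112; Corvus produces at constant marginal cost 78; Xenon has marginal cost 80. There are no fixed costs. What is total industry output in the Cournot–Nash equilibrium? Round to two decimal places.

Apex's profit: π_A = (262 - 2Q)q_A - (112q_A). Setting ∂π_A/∂q_A = 0: 150 - 4q_A - 2(q_C + q_X) = 0.
Corvus's first-order condition: 184 - 4q_C - 2(q_A + q_X) = 0.
Xenon's first-order condition: 182 - 4q_X - 2(q_A + q_C) = 0.
Summing all 3 equations gives 516 − 8Q = 0, hence Q = 129/2.
Back-substituting: q_A = (150 − 129)/2 = 21/2, q_C = (184 − 129)/2 = 55/2, q_X = (182 − 129)/2 = 53/2.
Total output Q = 21/2 + 55/2 + 53/2 = 129/2.

64.50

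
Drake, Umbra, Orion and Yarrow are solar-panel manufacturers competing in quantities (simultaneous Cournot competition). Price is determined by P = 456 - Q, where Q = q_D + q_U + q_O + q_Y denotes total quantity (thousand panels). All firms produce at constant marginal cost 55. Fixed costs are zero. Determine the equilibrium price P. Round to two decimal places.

135.20

Each firm earns π_i = (456 - Q)q_i - 55q_i.
Setting ∂π_i/∂q_i = 0 with rivals' quantities fixed: 401 - 2q_i - Σ_{j≠i} q_j = 0.
With identical firms every q_j equals q_i, so Σ_{j≠i} q_j = 3q_i and 401 = 5q_i, giving q_i = 401/5.
Total output Q = 1604/5, so price P = 456 - 1604/5 = 676/5.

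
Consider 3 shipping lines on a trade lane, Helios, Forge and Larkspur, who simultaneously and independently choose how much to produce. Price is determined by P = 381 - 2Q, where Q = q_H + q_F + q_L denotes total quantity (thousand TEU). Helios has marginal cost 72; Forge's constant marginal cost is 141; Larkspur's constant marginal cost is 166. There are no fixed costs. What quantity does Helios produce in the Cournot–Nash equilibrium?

59

Helios's profit: π_H = (381 - 2Q)q_H - (72q_H). Setting ∂π_H/∂q_H = 0: 309 - 4q_H - 2(q_F + q_L) = 0.
Forge's first-order condition: 240 - 4q_F - 2(q_H + q_L) = 0.
Larkspur's first-order condition: 215 - 4q_L - 2(q_H + q_F) = 0.
Adding the 3 conditions: 764 − 4Q − 4Q = 0, i.e. Q = 191/2.
Back-substituting: q_H = (309 − 191)/2 = 59, q_F = (240 − 191)/2 = 49/2, q_L = (215 − 191)/2 = 12.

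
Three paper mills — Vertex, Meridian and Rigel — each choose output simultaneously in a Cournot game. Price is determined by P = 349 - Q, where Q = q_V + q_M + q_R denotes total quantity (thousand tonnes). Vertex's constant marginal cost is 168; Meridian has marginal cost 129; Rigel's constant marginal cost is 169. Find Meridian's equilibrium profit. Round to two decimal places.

5587.56

Vertex's profit: π_V = (349 - Q)q_V - (168q_V). Setting ∂π_V/∂q_V = 0: 181 - 2q_V - (q_M + q_R) = 0.
Meridian's first-order condition: 220 - 2q_M - (q_V + q_R) = 0.
Rigel's first-order condition: 180 - 2q_R - (q_V + q_M) = 0.
Adding the 3 first-order conditions: 581 − 4Q = 0, so Q = 581/4.
Back-substituting: q_V = (181 − 581/4) = 143/4, q_M = (220 − 581/4) = 299/4, q_R = (180 − 581/4) = 139/4.
Price P = 349 - 581/4 = 815/4.
Meridian's profit: (815/4 - 129)·(299/4) = 5587.5625.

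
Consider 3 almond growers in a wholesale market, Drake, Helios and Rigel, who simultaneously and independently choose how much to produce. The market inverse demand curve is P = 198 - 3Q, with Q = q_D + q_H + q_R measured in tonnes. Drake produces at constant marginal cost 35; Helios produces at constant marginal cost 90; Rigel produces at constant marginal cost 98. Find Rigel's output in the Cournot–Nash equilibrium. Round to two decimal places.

2.42

Drake's profit: π_D = (198 - 3Q)q_D - (35q_D). Setting ∂π_D/∂q_D = 0: 163 - 6q_D - 3(q_H + q_R) = 0.
Helios's first-order condition: 108 - 6q_H - 3(q_D + q_R) = 0.
Rigel's profit: π_R = (198 - 3Q)q_R - (98q_R). Setting ∂π_R/∂q_R = 0: 100 - 6q_R - 3(q_D + q_H) = 0.
Adding the 3 first-order conditions: 371 − 12Q = 0, so Q = 371/12.
Back-substituting: q_D = (163 − 371/4)/3 = 281/12, q_H = (108 − 371/4)/3 = 61/12, q_R = (100 − 371/4)/3 = 29/12.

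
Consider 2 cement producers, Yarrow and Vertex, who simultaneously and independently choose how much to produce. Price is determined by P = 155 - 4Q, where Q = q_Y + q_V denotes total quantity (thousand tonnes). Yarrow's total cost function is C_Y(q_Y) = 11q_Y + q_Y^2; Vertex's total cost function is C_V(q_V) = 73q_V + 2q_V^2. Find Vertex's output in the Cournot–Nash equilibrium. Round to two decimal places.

2.35

Yarrow's profit: π_Y = (155 - 4Q)q_Y - (11q_Y + q_Y²). Setting ∂π_Y/∂q_Y = 0: 144 - 10q_Y - 4(q_V) = 0.
Vertex's first-order condition: 82 - 12q_V - 4(q_Y) = 0.
Best responses: q_Y = (144 - 4q_V)/10, q_V = (82 - 4q_Y)/12.
Substituting one into the other gives q_Y = 175/13 and q_V = 61/26.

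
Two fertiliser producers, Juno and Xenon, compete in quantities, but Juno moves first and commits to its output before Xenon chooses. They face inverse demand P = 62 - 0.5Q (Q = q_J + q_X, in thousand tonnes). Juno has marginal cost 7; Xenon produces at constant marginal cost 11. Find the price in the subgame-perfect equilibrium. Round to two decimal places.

Solve by backward induction. Given q_J, the follower Xenon maximises π_X = (62 - (1/2)q_J - (1/2)q_X)q_X - 11q_X.
Setting the follower's marginal profit to zero, 51 - (1/2)q_J - q_X = 0, i.e. q_X = (51 - (1/2)q_J).
Juno substitutes q_X(q_J) into its own profit: π_J = q_J(62 - (1/2)q_J - (51 - (1/2)q_J)/2) - 7q_J = (73/2 - (1/4)q_J)q_J - 7q_J.
The leader's first-order condition 59/2 - (1/2)q_J = 0 yields q_J = 59.
Then q_X = (51 - (1/2)·59) = 43/2.
Total output Q = 161/2, so price P = 62 - (1/2)·(161/2) = 87/4.

21.75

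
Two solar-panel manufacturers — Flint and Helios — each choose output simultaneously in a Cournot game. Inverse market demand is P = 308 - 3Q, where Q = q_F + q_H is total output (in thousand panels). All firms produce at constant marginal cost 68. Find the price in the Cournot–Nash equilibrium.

148

A representative firm's profit is π_i = q_i(308 - 3Q) - 68q_i.
First-order condition (treating rivals' output as given): 240 - 6q_i - 3q_j = 0.
With identical firms every q_j equals q_i, so q_j = q_i and 240 = 9q_i, giving q_i = 80/3.
Total output Q = 160/3, so price P = 308 - 3·(160/3) = 148.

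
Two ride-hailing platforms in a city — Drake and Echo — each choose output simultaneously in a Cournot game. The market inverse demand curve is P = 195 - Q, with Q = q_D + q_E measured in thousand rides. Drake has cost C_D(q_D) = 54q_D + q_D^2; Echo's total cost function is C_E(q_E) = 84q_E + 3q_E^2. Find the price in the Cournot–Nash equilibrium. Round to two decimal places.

152.42

Drake's profit: π_D = (195 - Q)q_D - (54q_D + q_D²). Setting ∂π_D/∂q_D = 0: 141 - 4q_D - (q_E) = 0.
Echo's first-order condition: 111 - 8q_E - (q_D) = 0.
So q_D = (141 - q_E)/4 and q_E = (111 - q_D)/8.
Solving the pair: q_D = 1017/31, q_E = 303/31.
Total output Q = 1320/31, so price P = 195 - 1320/31 = 152.4194.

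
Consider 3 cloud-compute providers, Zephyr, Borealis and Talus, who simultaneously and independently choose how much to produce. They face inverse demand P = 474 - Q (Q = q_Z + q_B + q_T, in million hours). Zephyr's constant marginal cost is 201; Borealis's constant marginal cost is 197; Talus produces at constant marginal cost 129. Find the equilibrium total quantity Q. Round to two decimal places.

Zephyr's profit: π_Z = (474 - Q)q_Z - (201q_Z). Setting ∂π_Z/∂q_Z = 0: 273 - 2q_Z - (q_B + q_T) = 0.
Borealis's profit: π_B = (474 - Q)q_B - (197q_B). Setting ∂π_B/∂q_B = 0: 277 - 2q_B - (q_Z + q_T) = 0.
Talus's first-order condition: 345 - 2q_T - (q_Z + q_B) = 0.
Summing all 3 equations gives 895 − 4Q = 0, hence Q = 895/4.
Back-substituting: q_Z = (273 − 895/4) = 197/4, q_B = (277 − 895/4) = 213/4, q_T = (345 − 895/4) = 485/4.
Total output Q = 197/4 + 213/4 + 485/4 = 895/4.

223.75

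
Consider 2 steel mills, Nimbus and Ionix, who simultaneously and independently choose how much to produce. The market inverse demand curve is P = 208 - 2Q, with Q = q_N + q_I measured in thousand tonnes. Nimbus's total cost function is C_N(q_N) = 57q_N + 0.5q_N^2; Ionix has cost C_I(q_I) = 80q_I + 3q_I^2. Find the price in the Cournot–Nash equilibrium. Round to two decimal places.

Nimbus's profit: π_N = (208 - 2Q)q_N - (57q_N + (1/2)q_N²). Setting ∂π_N/∂q_N = 0: 151 - 5q_N - 2(q_I) = 0.
Ionix's profit: π_I = (208 - 2Q)q_I - (80q_I + 3q_I²). Setting ∂π_I/∂q_I = 0: 128 - 10q_I - 2(q_N) = 0.
So q_N = (151 - 2q_I)/5 and q_I = (128 - 2q_N)/10.
Solving the pair: q_N = 627/23, q_I = 169/23.
Total output Q = 796/23, so price P = 208 - 2·(796/23) = 138.7826.

138.78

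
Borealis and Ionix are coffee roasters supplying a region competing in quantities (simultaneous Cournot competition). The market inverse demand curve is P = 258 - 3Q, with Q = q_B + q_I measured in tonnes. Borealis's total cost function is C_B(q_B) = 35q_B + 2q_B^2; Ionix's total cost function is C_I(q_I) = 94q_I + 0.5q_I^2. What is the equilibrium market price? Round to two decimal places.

Borealis's profit: π_B = (258 - 3Q)q_B - (35q_B + 2q_B²). Setting ∂π_B/∂q_B = 0: 223 - 10q_B - 3(q_I) = 0.
Ionix's first-order condition: 164 - 7q_I - 3(q_B) = 0.
So q_B = (223 - 3q_I)/10 and q_I = (164 - 3q_B)/7.
Solving the pair: q_B = 1069/61, q_I = 971/61.
Total output Q = 33.4426, so price P = 258 - 3·33.4426 = 157.6721.

157.67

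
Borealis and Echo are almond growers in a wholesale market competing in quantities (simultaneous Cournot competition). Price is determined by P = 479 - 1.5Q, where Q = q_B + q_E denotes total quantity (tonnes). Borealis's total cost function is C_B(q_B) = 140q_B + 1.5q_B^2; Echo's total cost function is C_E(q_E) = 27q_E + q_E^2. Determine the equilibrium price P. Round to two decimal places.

304.92

Borealis's profit: π_B = (479 - 1.5Q)q_B - (140q_B + (3/2)q_B²). Setting ∂π_B/∂q_B = 0: 339 - 6q_B - (3/2)(q_E) = 0.
Echo's profit: π_E = (479 - 1.5Q)q_E - (27q_E + q_E²). Setting ∂π_E/∂q_E = 0: 452 - 5q_E - (3/2)(q_B) = 0.
Best responses: q_B = (339 - (3/2)q_E)/6, q_E = (452 - (3/2)q_B)/5.
Substituting one into the other gives q_B = 1356/37 and q_E = 79.4054.
Total output Q = 116.0541, so price P = 479 - (3/2)·116.0541 = 304.9189.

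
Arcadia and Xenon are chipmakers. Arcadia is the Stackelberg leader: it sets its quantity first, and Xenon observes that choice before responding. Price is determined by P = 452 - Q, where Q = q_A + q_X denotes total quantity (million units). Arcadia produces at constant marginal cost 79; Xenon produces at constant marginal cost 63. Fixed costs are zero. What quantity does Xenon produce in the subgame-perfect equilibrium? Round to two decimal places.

105.25

The follower Xenon best-responds to any q_A: π_X = (452 - Q)q_X - 63q_X.
Follower FOC: 389 - q_A - 2q_X = 0, so q_X(q_A) = (389 - q_A)/2.
The leader anticipates this reaction. Substituting into P = 452 - Q gives P = 515/2 - (1/2)q_A, so π_A = (515/2 - (1/2)q_A)q_A - 79q_A.
Maximising: ∂π_A/∂q_A = 357/2 - q_A = 0, giving q_A = 357/2.
Then q_X = (389 - 357/2)/2 = 421/4.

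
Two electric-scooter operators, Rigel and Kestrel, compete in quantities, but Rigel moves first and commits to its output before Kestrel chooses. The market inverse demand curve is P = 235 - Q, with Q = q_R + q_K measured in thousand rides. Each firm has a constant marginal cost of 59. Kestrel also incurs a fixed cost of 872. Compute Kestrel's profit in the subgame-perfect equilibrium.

Solve by backward induction. Given q_R, the follower Kestrel maximises π_K = (235 - q_R - q_K)q_K - 59q_K.
Follower FOC: 176 - q_R - 2q_K = 0, so q_K(q_R) = (176 - q_R)/2.
Rigel substitutes q_K(q_R) into its own profit: π_R = q_R(235 - q_R - (176 - q_R)/2) - 59q_R = (147 - (1/2)q_R)q_R - 59q_R.
Maximising: ∂π_R/∂q_R = 88 - q_R = 0, giving q_R = 88.
Then q_K = (176 - 88)/2 = 44.
Price P = 235 - 132 = 103.
Kestrel's profit: (103 - 59)·44 - 872 = 1064.

1064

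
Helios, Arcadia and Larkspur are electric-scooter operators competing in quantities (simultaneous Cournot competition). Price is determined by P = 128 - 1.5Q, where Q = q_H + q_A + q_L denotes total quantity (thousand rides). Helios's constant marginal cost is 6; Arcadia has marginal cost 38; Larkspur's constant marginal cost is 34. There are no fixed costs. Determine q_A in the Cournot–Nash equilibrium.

9

Helios's profit: π_H = (128 - 1.5Q)q_H - (6q_H). Setting ∂π_H/∂q_H = 0: 122 - 3q_H - (3/2)(q_A + q_L) = 0.
Arcadia's profit: π_A = (128 - 1.5Q)q_A - (38q_A). Setting ∂π_A/∂q_A = 0: 90 - 3q_A - (3/2)(q_H + q_L) = 0.
Larkspur's profit: π_L = (128 - 1.5Q)q_L - (34q_L). Setting ∂π_L/∂q_L = 0: 94 - 3q_L - (3/2)(q_H + q_A) = 0.
Adding the 3 conditions: 306 − 3Q − 3Q = 0, i.e. Q = 51.
Back-substituting: q_H = (122 − 153/2)/(3/2) = 91/3, q_A = (90 − 153/2)/(3/2) = 9, q_L = (94 − 153/2)/(3/2) = 35/3.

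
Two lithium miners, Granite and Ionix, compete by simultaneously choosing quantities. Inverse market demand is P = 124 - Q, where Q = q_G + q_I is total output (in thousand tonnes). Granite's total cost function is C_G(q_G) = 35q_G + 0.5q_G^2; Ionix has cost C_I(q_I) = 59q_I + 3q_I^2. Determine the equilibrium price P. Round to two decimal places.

Granite's profit: π_G = (124 - Q)q_G - (35q_G + (1/2)q_G²). Setting ∂π_G/∂q_G = 0: 89 - 3q_G - (q_I) = 0.
Ionix's profit: π_I = (124 - Q)q_I - (59q_I + 3q_I²). Setting ∂π_I/∂q_I = 0: 65 - 8q_I - (q_G) = 0.
Rearranging gives the reaction functions q_G = (89 - q_I)/3 and q_I = (65 - q_G)/8.
Solving the pair: q_G = 647/23, q_I = 106/23.
Total output Q = 753/23, so price P = 124 - 753/23 = 91.2609.

91.26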